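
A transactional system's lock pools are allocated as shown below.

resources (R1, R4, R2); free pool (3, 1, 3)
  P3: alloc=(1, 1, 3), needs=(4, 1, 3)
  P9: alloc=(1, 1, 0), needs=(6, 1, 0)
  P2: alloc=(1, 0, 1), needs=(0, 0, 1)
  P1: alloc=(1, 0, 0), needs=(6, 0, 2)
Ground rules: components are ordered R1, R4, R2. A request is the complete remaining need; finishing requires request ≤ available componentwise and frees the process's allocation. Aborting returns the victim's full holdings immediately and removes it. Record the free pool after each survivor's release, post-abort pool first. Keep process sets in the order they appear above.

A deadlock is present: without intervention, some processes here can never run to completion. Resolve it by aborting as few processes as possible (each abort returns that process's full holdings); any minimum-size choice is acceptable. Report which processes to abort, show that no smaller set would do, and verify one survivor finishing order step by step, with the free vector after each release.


Minimum abort set: P9.
Key observation: aborting P9 returns (1, 1, 0), and P1 — hopeless before — runs at step 3 with the returned capacity in the pool.
No smaller set exists: with zero aborts the deadlock remains.
The survivors complete as P2, P3, P1. Verifying each step (starting from the post-abort pool):
  pool = (4, 2, 3)
  P2: need (0, 0, 1) fits (4, 2, 3); releases (1, 0, 1), pool now (5, 2, 4)
  P3: need (4, 1, 3) fits (5, 2, 4); releases (1, 1, 3), pool now (6, 3, 7)
  P1: need (6, 0, 2) fits (6, 3, 7); releases (1, 0, 0), pool now (7, 3, 7)


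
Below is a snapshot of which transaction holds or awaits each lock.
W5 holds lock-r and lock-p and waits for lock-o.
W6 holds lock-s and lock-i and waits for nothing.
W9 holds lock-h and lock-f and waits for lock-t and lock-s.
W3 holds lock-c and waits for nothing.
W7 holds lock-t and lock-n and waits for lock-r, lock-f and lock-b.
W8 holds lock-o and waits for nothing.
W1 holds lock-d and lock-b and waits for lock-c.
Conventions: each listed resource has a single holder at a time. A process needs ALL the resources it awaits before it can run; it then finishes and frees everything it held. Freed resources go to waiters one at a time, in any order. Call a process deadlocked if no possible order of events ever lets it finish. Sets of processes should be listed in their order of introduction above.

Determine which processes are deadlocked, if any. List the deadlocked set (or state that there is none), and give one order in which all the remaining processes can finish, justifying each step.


Deadlocked: W9 and W7.
Key observation: W9 -> W7 -> W9 is a circular wait — nothing in it can go first; no other process is dragged down with it.
One completion order for the rest: W3, W8, W1, W6, W5.
Walking it through:
  W3: no waits; runs immediately, freeing lock-c
  W8: no waits; runs immediately, freeing lock-o
  W1: everything it awaited (lock-c) is free; runs, freeing lock-d and lock-b
  W6: no waits; runs immediately, freeing lock-s and lock-i
  W5: everything it awaited (lock-o) is free; runs, freeing lock-r and lock-p


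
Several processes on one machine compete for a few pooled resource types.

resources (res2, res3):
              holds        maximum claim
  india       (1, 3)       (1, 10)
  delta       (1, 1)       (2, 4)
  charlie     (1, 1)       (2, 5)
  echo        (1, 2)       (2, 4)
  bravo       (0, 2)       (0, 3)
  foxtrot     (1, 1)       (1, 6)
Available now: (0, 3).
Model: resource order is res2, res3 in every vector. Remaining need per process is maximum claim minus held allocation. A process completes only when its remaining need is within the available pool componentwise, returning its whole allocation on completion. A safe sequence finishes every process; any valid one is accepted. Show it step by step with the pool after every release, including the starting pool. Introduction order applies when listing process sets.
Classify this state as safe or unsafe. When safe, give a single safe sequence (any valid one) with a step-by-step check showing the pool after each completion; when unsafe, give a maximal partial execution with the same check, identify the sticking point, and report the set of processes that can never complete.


SAFE — a valid safe sequence is bravo, foxtrot, charlie, delta, india, echo.
Key observation: reading the order forward, foxtrot is the first process whose need (0, 5) meets the free pool (0, 5) exactly on a resource it requests.
Check, step by step:
  pool = (0, 3)
  run bravo (needs (0, 1), free (0, 3)); after release of (0, 2) the pool is (0, 5)
  run foxtrot (needs (0, 5), free (0, 5)); after release of (1, 1) the pool is (1, 6)
  run charlie (needs (1, 4), free (1, 6)); after release of (1, 1) the pool is (2, 7)
  run delta (needs (1, 3), free (2, 7)); after release of (1, 1) the pool is (3, 8)
  run india (needs (0, 7), free (3, 8)); after release of (1, 3) the pool is (4, 11)
  run echo (needs (1, 2), free (4, 11)); after release of (1, 2) the pool is (5, 13)


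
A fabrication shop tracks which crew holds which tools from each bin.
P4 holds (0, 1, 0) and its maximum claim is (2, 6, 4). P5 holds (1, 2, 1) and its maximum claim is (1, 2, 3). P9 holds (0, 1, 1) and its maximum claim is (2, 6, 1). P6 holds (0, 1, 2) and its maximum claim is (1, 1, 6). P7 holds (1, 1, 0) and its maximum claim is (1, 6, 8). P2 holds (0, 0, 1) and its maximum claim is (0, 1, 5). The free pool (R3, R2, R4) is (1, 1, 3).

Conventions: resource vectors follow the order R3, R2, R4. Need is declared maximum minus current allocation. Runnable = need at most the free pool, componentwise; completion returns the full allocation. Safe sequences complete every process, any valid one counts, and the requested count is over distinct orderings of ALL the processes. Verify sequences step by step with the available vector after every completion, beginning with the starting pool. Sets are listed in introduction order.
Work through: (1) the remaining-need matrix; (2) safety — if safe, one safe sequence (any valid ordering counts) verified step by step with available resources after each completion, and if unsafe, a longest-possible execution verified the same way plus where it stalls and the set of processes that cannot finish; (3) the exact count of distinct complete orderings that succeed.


(1) Outstanding need per process (order R3, R2, R4):
  P4: (2, 5, 4)
  P5: (0, 0, 2)
  P9: (2, 5, 0)
  P6: (1, 0, 4)
  P7: (0, 5, 8)
  P2: (0, 1, 4)
(2) UNSAFE — no complete ordering exists.
Key observation: P5, P6, P2 can finish, but then (2, 4, 7) is all there is, and the blocked group's R2 demands exceed it.
Going as far as possible: P5, P6, P2; after that, nothing fits. Check, step by step:
  pool = (1, 1, 3)
  run P5 (needs (0, 0, 2), free (1, 1, 3)); after release of (1, 2, 1) the pool is (2, 3, 4)
  run P6 (needs (1, 0, 4), free (2, 3, 4)); after release of (0, 1, 2) the pool is (2, 4, 6)
  run P2 (needs (0, 1, 4), free (2, 4, 6)); after release of (0, 0, 1) the pool is (2, 4, 7)
  blocked: P4 wants (2, 5, 4), pool (2, 4, 7) — not enough R2
  blocked: P9 wants (2, 5, 0), pool (2, 4, 7) — not enough R2
  blocked: P7 wants (0, 5, 8), pool (2, 4, 7) — not enough R2 and R4
Permanently blocked: P4, P9 and P7.
(3) Precisely 0 of the possible complete orderings are safe sequences.


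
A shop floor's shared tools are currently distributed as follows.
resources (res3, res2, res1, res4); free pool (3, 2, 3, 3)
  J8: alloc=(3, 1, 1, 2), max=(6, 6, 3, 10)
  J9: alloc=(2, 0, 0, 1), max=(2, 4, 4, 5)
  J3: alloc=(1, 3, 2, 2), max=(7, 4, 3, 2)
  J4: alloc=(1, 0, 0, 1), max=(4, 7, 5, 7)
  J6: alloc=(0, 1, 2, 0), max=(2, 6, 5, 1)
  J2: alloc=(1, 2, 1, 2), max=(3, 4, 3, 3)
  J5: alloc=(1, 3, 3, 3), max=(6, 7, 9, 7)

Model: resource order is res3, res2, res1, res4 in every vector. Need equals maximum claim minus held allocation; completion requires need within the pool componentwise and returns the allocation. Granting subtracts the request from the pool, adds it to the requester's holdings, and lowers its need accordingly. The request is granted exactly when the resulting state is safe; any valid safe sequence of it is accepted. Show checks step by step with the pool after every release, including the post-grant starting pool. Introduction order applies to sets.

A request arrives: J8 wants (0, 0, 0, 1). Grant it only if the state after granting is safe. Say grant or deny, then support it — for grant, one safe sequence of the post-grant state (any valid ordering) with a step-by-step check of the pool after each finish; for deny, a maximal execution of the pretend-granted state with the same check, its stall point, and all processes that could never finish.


GRANT: granting preserves safety; a valid post-grant sequence is J2, J9, J3, J4, J8, J5, J6.
Key observation: the grant leaves (3, 2, 3, 2) free — enough for J2, whose release restarts the cascade.
Step-by-step check of the post-grant state:
  pool = (3, 2, 3, 2)
  J2: need (2, 2, 2, 1) fits (3, 2, 3, 2); releases (1, 2, 1, 2), pool now (4, 4, 4, 4)
  J9: need (0, 4, 4, 4) fits (4, 4, 4, 4); releases (2, 0, 0, 1), pool now (6, 4, 4, 5)
  J3: need (6, 1, 1, 0) fits (6, 4, 4, 5); releases (1, 3, 2, 2), pool now (7, 7, 6, 7)
  J4: need (3, 7, 5, 6) fits (7, 7, 6, 7); releases (1, 0, 0, 1), pool now (8, 7, 6, 8)
  J8: need (3, 5, 2, 7) fits (8, 7, 6, 8); releases (3, 1, 1, 3), pool now (11, 8, 7, 11)
  J5: need (5, 4, 6, 4) fits (11, 8, 7, 11); releases (1, 3, 3, 3), pool now (12, 11, 10, 14)
  J6: need (2, 5, 3, 1) fits (12, 11, 10, 14); releases (0, 1, 2, 0), pool now (12, 12, 12, 14)


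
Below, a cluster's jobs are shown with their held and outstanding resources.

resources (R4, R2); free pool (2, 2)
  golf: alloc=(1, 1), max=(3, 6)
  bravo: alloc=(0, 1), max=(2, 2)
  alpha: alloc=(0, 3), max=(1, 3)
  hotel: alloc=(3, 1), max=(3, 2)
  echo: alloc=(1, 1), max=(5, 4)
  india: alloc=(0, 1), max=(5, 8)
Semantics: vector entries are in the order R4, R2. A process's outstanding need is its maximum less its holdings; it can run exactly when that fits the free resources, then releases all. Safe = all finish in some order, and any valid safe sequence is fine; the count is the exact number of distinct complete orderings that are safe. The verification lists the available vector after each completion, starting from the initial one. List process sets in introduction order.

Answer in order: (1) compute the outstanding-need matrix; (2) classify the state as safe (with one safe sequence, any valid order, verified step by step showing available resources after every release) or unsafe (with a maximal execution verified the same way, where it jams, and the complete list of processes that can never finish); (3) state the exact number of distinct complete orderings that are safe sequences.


(1) Remaining need (order R4, R2):
  golf: (2, 5)
  bravo: (2, 1)
  alpha: (1, 0)
  hotel: (0, 1)
  echo: (4, 3)
  india: (5, 7)
(2) SAFE, for example via the order hotel, echo, alpha, india, bravo, golf.
Key observation: the order's first zero-slack moment is echo ((4, 3) needed, (5, 3) free — a requested resource with nothing to spare).
Step-by-step check:
  pool = (2, 2)
  hotel needs (0, 1) <= (2, 2) -> finishes; pool += (3, 1) = (5, 3)
  echo needs (4, 3) <= (5, 3) -> finishes; pool += (1, 1) = (6, 4)
  alpha needs (1, 0) <= (6, 4) -> finishes; pool += (0, 3) = (6, 7)
  india needs (5, 7) <= (6, 7) -> finishes; pool += (0, 1) = (6, 8)
  bravo needs (2, 1) <= (6, 8) -> finishes; pool += (0, 1) = (6, 9)
  golf needs (2, 5) <= (6, 9) -> finishes; pool += (1, 1) = (7, 10)
(3) Precisely 87 of the possible complete orderings are safe sequences.


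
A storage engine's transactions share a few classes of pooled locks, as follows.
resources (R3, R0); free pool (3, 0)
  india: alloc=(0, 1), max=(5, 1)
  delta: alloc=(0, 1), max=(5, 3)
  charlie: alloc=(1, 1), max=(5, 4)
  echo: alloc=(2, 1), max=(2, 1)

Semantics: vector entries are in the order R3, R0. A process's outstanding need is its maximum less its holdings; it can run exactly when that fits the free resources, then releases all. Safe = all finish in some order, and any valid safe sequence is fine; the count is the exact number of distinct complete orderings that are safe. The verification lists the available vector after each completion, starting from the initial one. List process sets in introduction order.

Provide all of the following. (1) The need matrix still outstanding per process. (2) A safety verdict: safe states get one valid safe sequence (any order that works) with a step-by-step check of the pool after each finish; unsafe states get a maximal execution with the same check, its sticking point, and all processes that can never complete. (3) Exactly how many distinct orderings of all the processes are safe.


(1) Need matrix, components ordered R3, R0:
  india: (5, 0)
  delta: (5, 2)
  charlie: (4, 3)
  echo: (0, 0)
(2) SAFE. One safe sequence: echo, india, delta, charlie.
Key observation: reading the order forward, india is the first process whose need (5, 0) meets the free pool (5, 1) exactly on a resource it requests.
Step-by-step check:
  pool = (3, 0)
  echo needs (0, 0) <= (3, 0) -> finishes; pool += (2, 1) = (5, 1)
  india needs (5, 0) <= (5, 1) -> finishes; pool += (0, 1) = (5, 2)
  delta needs (5, 2) <= (5, 2) -> finishes; pool += (0, 1) = (5, 3)
  charlie needs (4, 3) <= (5, 3) -> finishes; pool += (1, 1) = (6, 4)
(3) Precisely 1 of the possible complete orderings is a safe sequence.


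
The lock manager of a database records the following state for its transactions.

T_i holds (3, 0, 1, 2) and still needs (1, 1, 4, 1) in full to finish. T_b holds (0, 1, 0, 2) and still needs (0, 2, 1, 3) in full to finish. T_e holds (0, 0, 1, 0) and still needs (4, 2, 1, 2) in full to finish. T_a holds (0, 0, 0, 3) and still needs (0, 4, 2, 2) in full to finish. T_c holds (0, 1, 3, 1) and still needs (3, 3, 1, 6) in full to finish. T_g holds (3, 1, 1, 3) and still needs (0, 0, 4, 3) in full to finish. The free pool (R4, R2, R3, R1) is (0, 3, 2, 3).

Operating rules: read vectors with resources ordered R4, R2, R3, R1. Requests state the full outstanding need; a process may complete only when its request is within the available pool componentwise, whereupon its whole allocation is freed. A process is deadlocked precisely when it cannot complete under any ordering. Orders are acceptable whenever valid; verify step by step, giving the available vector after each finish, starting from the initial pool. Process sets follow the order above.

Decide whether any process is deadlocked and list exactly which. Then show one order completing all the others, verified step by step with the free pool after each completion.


Deadlocked: T_i, T_e, T_c and T_g.
Key observation: after T_b, T_a the pool peaks at (0, 4, 2, 8), and each blocked process is short somewhere: T_i on R4, R3; T_e on R4; T_c on R4; T_g on R3.
A valid finishing order for the others: T_b, T_a. Verifying each step:
  pool = (0, 3, 2, 3)
  T_b: need (0, 2, 1, 3) fits (0, 3, 2, 3); releases (0, 1, 0, 2), pool now (0, 4, 2, 5)
  T_a: need (0, 4, 2, 2) fits (0, 4, 2, 5); releases (0, 0, 0, 3), pool now (0, 4, 2, 8)
None of the blocked processes ever fits:
  T_i cannot run: need (1, 1, 4, 1) vs free (0, 4, 2, 8) (insufficient R4 and R3)
  T_e cannot run: need (4, 2, 1, 2) vs free (0, 4, 2, 8) (insufficient R4)
  T_c cannot run: need (3, 3, 1, 6) vs free (0, 4, 2, 8) (insufficient R4)
  T_g cannot run: need (0, 0, 4, 3) vs free (0, 4, 2, 8) (insufficient R3)


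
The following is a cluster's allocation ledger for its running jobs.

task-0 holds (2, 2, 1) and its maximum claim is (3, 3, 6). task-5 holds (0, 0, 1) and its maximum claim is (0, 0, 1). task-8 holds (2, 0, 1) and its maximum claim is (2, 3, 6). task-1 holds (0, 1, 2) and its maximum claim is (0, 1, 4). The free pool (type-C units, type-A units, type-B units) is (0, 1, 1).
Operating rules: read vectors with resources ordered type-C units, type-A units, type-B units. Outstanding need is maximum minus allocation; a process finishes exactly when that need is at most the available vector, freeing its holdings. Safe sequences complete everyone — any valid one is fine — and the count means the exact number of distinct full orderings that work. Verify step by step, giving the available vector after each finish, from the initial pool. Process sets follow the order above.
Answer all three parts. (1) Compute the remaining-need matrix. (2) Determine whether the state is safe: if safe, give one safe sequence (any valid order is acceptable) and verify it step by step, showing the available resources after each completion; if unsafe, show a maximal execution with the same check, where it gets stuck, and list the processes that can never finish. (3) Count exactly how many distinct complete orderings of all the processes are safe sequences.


(1) Need matrix, components ordered type-C units, type-A units, type-B units:
  task-0: (1, 1, 5)
  task-5: (0, 0, 0)
  task-8: (0, 3, 5)
  task-1: (0, 0, 2)
(2) The state is UNSAFE.
Key observation: no order helps: past task-5, task-1, the free pool tops out at (0, 2, 4), below what each blocked process needs in type-B units.
The run task-5, task-1 cannot be extended any further. Verifying each step:
  pool = (0, 1, 1)
  run task-5 (needs (0, 0, 0), free (0, 1, 1)); after release of (0, 0, 1) the pool is (0, 1, 2)
  run task-1 (needs (0, 0, 2), free (0, 1, 2)); after release of (0, 1, 2) the pool is (0, 2, 4)
  blocked: task-0 wants (1, 1, 5), pool (0, 2, 4) — not enough type-C units and type-B units
  blocked: task-8 wants (0, 3, 5), pool (0, 2, 4) — not enough type-A units and type-B units
Permanently blocked: task-0 and task-8.
(3) The exact count: 0 of the possible complete orderings are safe sequences.


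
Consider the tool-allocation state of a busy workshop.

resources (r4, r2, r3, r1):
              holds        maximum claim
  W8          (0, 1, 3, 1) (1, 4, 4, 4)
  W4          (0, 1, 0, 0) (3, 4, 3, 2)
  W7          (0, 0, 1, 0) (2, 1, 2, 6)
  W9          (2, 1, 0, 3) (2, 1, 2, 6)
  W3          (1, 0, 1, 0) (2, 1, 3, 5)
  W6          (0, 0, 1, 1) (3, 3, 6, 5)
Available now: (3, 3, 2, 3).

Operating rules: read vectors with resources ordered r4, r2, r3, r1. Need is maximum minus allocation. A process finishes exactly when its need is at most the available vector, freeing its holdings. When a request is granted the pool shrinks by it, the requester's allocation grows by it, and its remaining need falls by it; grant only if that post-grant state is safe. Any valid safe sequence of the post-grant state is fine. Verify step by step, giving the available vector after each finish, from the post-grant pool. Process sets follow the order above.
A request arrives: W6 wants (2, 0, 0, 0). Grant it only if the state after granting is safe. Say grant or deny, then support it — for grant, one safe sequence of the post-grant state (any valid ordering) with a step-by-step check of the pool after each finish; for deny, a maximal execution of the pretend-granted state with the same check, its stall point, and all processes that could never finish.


GRANT — the state after the grant stays safe, e.g. via W9, W8, W3, W6, W4, W7.
Key observation: granting shrinks the pool to (1, 3, 2, 3), yet W9 still fits and the chain goes through.
Step-by-step check of the post-grant state:
  pool = (1, 3, 2, 3)
  run W9 (needs (0, 0, 2, 3), free (1, 3, 2, 3)); after release of (2, 1, 0, 3) the pool is (3, 4, 2, 6)
  run W8 (needs (1, 3, 1, 3), free (3, 4, 2, 6)); after release of (0, 1, 3, 1) the pool is (3, 5, 5, 7)
  run W3 (needs (1, 1, 2, 5), free (3, 5, 5, 7)); after release of (1, 0, 1, 0) the pool is (4, 5, 6, 7)
  run W6 (needs (1, 3, 5, 4), free (4, 5, 6, 7)); after release of (2, 0, 1, 1) the pool is (6, 5, 7, 8)
  run W4 (needs (3, 3, 3, 2), free (6, 5, 7, 8)); after release of (0, 1, 0, 0) the pool is (6, 6, 7, 8)
  run W7 (needs (2, 1, 1, 6), free (6, 6, 7, 8)); after release of (0, 0, 1, 0) the pool is (6, 6, 8, 8)


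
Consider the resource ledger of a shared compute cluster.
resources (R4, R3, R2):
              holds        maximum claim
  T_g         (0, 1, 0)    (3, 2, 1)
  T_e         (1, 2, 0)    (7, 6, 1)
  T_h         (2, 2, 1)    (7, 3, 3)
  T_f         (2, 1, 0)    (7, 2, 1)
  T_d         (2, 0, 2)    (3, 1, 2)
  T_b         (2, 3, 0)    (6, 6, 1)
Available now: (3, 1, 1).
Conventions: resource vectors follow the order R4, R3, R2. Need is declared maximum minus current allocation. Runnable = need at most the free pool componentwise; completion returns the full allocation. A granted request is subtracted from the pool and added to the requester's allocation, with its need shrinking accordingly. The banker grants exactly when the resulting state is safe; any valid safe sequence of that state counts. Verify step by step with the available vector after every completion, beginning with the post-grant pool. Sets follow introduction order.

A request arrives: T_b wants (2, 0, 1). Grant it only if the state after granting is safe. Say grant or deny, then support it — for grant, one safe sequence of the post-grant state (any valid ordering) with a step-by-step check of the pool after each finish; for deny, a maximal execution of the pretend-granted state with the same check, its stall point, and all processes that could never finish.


DENY — the pretend-granted state is unsafe.
Key observation: after T_d, T_g the pool peaks at (3, 2, 2), and each blocked process is short somewhere: T_e on R4, R3; T_h on R4; T_f on R4; T_b on R3.
After a pretend grant, a maximal execution: T_d, T_g — then nothing else fits. Check, step by step:
  pool = (1, 1, 0)
  T_d needs (1, 1, 0) <= (1, 1, 0) -> finishes; pool += (2, 0, 2) = (3, 1, 2)
  T_g needs (3, 1, 1) <= (3, 1, 2) -> finishes; pool += (0, 1, 0) = (3, 2, 2)
  T_e still needs (6, 4, 1) but only (3, 2, 2) is free — short on R4 and R3
  T_h still needs (5, 1, 2) but only (3, 2, 2) is free — short on R4
  T_f still needs (5, 1, 1) but only (3, 2, 2) is free — short on R4
  T_b still needs (2, 3, 0) but only (3, 2, 2) is free — short on R3
Had the request been granted, T_e, T_h, T_f and T_b could never finish.


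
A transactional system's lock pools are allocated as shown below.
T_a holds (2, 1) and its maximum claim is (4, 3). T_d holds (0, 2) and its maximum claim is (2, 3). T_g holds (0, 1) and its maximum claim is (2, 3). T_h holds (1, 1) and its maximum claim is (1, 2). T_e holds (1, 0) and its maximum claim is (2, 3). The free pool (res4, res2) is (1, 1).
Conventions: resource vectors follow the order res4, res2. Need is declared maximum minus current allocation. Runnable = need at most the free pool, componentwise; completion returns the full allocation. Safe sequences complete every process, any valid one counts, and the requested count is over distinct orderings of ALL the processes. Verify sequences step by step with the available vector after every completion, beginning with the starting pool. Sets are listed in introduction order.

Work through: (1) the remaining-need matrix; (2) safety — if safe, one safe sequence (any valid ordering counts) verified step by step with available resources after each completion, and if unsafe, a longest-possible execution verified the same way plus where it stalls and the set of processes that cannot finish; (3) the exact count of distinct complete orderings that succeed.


(1) Outstanding need per process (order res4, res2):
  T_a: (2, 2)
  T_d: (2, 1)
  T_g: (2, 2)
  T_h: (0, 1)
  T_e: (1, 3)
(2) SAFE. One safe sequence: T_h, T_a, T_g, T_d, T_e.
Key observation: T_h marks the first exact bind of the order: its need (0, 1) fits the free (1, 1) with zero slack on a requested resource.
Step-by-step check:
  pool = (1, 1)
  T_h needs (0, 1) <= (1, 1) -> finishes; pool += (1, 1) = (2, 2)
  T_a needs (2, 2) <= (2, 2) -> finishes; pool += (2, 1) = (4, 3)
  T_g needs (2, 2) <= (4, 3) -> finishes; pool += (0, 1) = (4, 4)
  T_d needs (2, 1) <= (4, 4) -> finishes; pool += (0, 2) = (4, 6)
  T_e needs (1, 3) <= (4, 6) -> finishes; pool += (1, 0) = (5, 6)
(3) The exact count: 18 of the possible complete orderings are safe sequences.


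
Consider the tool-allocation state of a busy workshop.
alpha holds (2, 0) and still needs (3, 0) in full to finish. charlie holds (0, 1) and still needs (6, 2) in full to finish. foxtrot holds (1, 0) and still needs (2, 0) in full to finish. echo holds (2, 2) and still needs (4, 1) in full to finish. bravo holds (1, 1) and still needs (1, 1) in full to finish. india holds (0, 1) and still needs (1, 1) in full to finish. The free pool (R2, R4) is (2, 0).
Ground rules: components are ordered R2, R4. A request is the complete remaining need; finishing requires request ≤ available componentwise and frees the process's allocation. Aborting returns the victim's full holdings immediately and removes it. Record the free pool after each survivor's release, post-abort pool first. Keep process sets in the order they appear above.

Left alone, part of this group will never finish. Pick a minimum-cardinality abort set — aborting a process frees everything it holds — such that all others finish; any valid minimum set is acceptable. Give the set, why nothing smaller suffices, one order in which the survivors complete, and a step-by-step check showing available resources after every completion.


Minimum abort set: bravo.
Key observation: the returned (1, 1) from bravo is what brings india — unrunnable before, under any order — into play at step 3.
No smaller set exists: with zero aborts the deadlock remains.
One survivor order: alpha, foxtrot, india, charlie, echo. Step-by-step check (post-abort pool first):
  pool = (3, 1)
  alpha needs (3, 0) <= (3, 1) -> finishes; pool += (2, 0) = (5, 1)
  foxtrot needs (2, 0) <= (5, 1) -> finishes; pool += (1, 0) = (6, 1)
  india needs (1, 1) <= (6, 1) -> finishes; pool += (0, 1) = (6, 2)
  charlie needs (6, 2) <= (6, 2) -> finishes; pool += (0, 1) = (6, 3)
  echo needs (4, 1) <= (6, 3) -> finishes; pool += (2, 2) = (8, 5)


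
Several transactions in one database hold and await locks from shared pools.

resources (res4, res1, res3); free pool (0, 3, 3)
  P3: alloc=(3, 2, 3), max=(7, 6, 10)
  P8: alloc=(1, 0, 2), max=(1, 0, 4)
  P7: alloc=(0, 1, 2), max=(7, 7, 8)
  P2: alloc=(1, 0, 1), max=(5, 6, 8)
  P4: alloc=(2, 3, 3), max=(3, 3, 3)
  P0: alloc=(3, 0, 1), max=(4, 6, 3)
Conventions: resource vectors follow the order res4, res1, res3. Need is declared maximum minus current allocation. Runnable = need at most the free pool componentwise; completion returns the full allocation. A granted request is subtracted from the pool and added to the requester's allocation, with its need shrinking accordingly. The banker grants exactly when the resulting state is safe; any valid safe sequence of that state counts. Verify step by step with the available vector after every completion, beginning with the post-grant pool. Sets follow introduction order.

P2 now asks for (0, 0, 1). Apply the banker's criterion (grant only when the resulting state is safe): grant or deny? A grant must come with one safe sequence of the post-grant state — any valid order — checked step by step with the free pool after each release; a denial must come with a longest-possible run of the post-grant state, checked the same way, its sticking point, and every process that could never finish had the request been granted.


GRANT. The post-grant state is safe; one safe sequence: P8, P4, P0, P2, P7, P3.
Key observation: granting shrinks the pool to (0, 3, 2), yet P8 still fits and the chain goes through.
Check on the post-grant state, step by step:
  pool = (0, 3, 2)
  P8: need (0, 0, 2) fits (0, 3, 2); releases (1, 0, 2), pool now (1, 3, 4)
  P4: need (1, 0, 0) fits (1, 3, 4); releases (2, 3, 3), pool now (3, 6, 7)
  P0: need (1, 6, 2) fits (3, 6, 7); releases (3, 0, 1), pool now (6, 6, 8)
  P2: need (4, 6, 6) fits (6, 6, 8); releases (1, 0, 2), pool now (7, 6, 10)
  P7: need (7, 6, 6) fits (7, 6, 10); releases (0, 1, 2), pool now (7, 7, 12)
  P3: need (4, 4, 7) fits (7, 7, 12); releases (3, 2, 3), pool now (10, 9, 15)


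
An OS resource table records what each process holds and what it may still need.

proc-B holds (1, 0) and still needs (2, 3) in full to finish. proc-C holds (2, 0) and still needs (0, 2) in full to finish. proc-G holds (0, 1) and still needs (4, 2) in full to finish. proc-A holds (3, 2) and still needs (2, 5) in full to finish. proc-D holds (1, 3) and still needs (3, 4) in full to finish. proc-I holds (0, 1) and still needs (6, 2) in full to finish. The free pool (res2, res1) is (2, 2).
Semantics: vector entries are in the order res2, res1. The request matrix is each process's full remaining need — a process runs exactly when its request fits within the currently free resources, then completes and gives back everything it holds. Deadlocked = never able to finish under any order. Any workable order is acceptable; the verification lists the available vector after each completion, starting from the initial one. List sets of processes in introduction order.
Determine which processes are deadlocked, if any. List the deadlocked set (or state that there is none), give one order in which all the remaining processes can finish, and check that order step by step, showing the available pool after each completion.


The deadlocked set is proc-A, proc-D and proc-I.
Key observation: after proc-C, proc-G, proc-B the pool peaks at (5, 3), and each blocked process is short somewhere: proc-A on res1; proc-D on res1; proc-I on res2.
A valid finishing order for the others: proc-C, proc-G, proc-B. Check, step by step:
  pool = (2, 2)
  proc-C: need (0, 2) fits (2, 2); releases (2, 0), pool now (4, 2)
  proc-G: need (4, 2) fits (4, 2); releases (0, 1), pool now (4, 3)
  proc-B: need (2, 3) fits (4, 3); releases (1, 0), pool now (5, 3)
The blocked processes can never fit:
  proc-A still needs (2, 5) but only (5, 3) is free — short on res1
  proc-D still needs (3, 4) but only (5, 3) is free — short on res1
  proc-I still needs (6, 2) but only (5, 3) is free — short on res2


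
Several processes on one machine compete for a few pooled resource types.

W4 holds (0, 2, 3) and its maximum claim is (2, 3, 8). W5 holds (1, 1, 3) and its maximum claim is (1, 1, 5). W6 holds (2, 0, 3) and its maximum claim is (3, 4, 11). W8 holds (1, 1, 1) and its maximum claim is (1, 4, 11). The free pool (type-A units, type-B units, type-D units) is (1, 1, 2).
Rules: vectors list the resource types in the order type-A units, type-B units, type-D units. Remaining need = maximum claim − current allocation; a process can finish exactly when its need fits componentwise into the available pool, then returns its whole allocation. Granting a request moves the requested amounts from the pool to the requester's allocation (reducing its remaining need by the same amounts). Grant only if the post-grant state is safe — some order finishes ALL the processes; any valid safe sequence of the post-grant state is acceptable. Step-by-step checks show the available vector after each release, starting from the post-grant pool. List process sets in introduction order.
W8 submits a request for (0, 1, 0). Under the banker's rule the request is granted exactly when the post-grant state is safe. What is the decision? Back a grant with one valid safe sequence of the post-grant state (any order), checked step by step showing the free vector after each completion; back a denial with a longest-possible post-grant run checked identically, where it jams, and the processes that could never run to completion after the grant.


DENY. Granting would leave the state unsafe.
Key observation: after W5, W4 the pool peaks at (2, 3, 8), and each blocked process is short somewhere: W6 on type-B units; W8 on type-D units.
On the post-grant state, W5, W4 is a maximal run — nothing extends it. Walking it through:
  pool = (1, 0, 2)
  W5 needs (0, 0, 2) <= (1, 0, 2) -> finishes; pool += (1, 1, 3) = (2, 1, 5)
  W4 needs (2, 1, 5) <= (2, 1, 5) -> finishes; pool += (0, 2, 3) = (2, 3, 8)
  blocked: W6 wants (1, 4, 8), pool (2, 3, 8) — not enough type-B units
  blocked: W8 wants (0, 2, 10), pool (2, 3, 8) — not enough type-D units
Post-grant, the permanently blocked set is W6 and W8.


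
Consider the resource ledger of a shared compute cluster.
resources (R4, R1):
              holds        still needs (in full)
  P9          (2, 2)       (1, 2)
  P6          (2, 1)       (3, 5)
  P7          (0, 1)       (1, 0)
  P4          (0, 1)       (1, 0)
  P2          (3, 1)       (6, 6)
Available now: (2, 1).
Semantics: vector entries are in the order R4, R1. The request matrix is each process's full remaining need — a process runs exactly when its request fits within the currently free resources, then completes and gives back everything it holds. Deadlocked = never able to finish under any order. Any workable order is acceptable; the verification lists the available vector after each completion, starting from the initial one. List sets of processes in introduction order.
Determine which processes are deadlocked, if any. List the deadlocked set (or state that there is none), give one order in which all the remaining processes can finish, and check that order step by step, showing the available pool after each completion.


Nothing here is deadlocked.
Key observation: the pool covers P7 at once, and every later process fits after earlier releases.
One completion order for the rest: P7, P4, P9, P6, P2. Check, step by step:
  pool = (2, 1)
  run P7 (needs (1, 0), free (2, 1)); after release of (0, 1) the pool is (2, 2)
  run P4 (needs (1, 0), free (2, 2)); after release of (0, 1) the pool is (2, 3)
  run P9 (needs (1, 2), free (2, 3)); after release of (2, 2) the pool is (4, 5)
  run P6 (needs (3, 5), free (4, 5)); after release of (2, 1) the pool is (6, 6)
  run P2 (needs (6, 6), free (6, 6)); after release of (3, 1) the pool is (9, 7)


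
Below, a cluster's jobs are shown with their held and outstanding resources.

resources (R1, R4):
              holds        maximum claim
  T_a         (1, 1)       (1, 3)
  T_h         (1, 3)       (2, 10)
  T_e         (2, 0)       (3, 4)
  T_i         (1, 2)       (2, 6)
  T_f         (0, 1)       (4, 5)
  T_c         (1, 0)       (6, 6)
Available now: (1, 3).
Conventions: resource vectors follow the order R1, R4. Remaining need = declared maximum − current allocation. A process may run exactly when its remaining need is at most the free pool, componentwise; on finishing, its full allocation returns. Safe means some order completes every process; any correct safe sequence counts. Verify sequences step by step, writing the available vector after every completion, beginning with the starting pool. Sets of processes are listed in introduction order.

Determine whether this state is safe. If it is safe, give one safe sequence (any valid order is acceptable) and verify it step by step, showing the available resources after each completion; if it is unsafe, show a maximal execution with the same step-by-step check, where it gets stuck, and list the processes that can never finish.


SAFE. One safe sequence: T_a, T_i, T_e, T_f, T_c, T_h.
Key observation: the order's first zero-slack moment is T_i ((1, 4) needed, (2, 4) free — a requested resource with nothing to spare).
Walking it through:
  pool = (1, 3)
  run T_a (needs (0, 2), free (1, 3)); after release of (1, 1) the pool is (2, 4)
  run T_i (needs (1, 4), free (2, 4)); after release of (1, 2) the pool is (3, 6)
  run T_e (needs (1, 4), free (3, 6)); after release of (2, 0) the pool is (5, 6)
  run T_f (needs (4, 4), free (5, 6)); after release of (0, 1) the pool is (5, 7)
  run T_c (needs (5, 6), free (5, 7)); after release of (1, 0) the pool is (6, 7)
  run T_h (needs (1, 7), free (6, 7)); after release of (1, 3) the pool is (7, 10)


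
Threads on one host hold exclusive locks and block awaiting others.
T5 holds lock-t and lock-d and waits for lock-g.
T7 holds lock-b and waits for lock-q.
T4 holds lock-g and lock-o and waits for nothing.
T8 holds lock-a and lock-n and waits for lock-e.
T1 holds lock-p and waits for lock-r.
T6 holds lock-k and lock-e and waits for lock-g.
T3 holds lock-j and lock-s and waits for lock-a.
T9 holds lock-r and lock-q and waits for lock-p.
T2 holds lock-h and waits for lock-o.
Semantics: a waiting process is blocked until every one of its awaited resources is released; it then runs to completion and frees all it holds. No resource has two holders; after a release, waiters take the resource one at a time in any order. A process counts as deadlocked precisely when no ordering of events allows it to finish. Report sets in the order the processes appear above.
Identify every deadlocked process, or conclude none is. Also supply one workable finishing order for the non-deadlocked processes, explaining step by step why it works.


Deadlocked: T7, T1 and T9.
Key observation: T9 -> T1 -> T9 is a circular wait — nothing in it can go first; T7 waits into the deadlock from upstream.
One completion order for the rest: T4, T6, T2, T8, T5, T3.
Verifying each step:
  T4 waits on nothing -> runs at once and releases lock-g and lock-o
  T6 waits on lock-g — all released -> runs and releases lock-k and lock-e
  T2 waits on lock-o — all released -> runs and releases lock-h
  T8 waits on lock-e — all released -> runs and releases lock-a and lock-n
  T5 waits on lock-g — all released -> runs and releases lock-t and lock-d
  T3 waits on lock-a — all released -> runs and releases lock-j and lock-s


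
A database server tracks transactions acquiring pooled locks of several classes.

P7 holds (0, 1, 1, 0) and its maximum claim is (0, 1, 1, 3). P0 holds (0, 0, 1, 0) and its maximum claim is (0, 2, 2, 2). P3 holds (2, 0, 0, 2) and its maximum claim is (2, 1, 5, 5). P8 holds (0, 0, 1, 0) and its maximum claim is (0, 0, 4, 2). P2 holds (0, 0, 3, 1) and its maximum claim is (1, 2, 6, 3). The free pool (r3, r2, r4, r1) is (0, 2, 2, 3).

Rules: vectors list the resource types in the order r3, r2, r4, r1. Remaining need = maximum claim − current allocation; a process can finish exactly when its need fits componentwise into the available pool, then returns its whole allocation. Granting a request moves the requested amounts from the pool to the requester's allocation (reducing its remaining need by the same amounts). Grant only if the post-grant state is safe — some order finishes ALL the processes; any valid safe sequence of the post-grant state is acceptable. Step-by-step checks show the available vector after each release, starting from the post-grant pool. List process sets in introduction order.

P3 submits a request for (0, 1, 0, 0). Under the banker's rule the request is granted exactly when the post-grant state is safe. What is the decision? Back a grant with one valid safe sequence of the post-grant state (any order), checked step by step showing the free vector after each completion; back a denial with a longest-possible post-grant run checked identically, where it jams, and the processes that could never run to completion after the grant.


GRANT. The post-grant state is safe; one safe sequence: P7, P8, P0, P3, P2.
Key observation: the grant leaves (0, 1, 2, 3) free — enough for P7, whose release restarts the cascade.
Verifying the post-grant state step by step:
  pool = (0, 1, 2, 3)
  run P7 (needs (0, 0, 0, 3), free (0, 1, 2, 3)); after release of (0, 1, 1, 0) the pool is (0, 2, 3, 3)
  run P8 (needs (0, 0, 3, 2), free (0, 2, 3, 3)); after release of (0, 0, 1, 0) the pool is (0, 2, 4, 3)
  run P0 (needs (0, 2, 1, 2), free (0, 2, 4, 3)); after release of (0, 0, 1, 0) the pool is (0, 2, 5, 3)
  run P3 (needs (0, 0, 5, 3), free (0, 2, 5, 3)); after release of (2, 1, 0, 2) the pool is (2, 3, 5, 5)
  run P2 (needs (1, 2, 3, 2), free (2, 3, 5, 5)); after release of (0, 0, 3, 1) the pool is (2, 3, 8, 6)


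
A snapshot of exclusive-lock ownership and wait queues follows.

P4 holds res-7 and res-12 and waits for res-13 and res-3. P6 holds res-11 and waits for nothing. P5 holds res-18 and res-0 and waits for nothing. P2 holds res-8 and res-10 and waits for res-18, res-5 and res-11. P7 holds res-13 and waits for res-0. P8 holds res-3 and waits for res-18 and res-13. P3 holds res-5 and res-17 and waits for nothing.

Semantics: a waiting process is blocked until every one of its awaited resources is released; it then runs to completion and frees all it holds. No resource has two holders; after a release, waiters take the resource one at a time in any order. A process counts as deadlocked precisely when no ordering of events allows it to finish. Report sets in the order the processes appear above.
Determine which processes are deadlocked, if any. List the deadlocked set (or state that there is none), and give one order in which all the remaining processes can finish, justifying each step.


The deadlocked set is empty.
Key observation: every chain of waits terminates; starting from the processes that wait on nothing, all the rest unlock in turn.
The rest can finish in the order P5, P3, P7, P8, P6, P4, P2.
Check, step by step:
  P5 waits on nothing -> runs at once and releases res-18 and res-0
  P3 waits on nothing -> runs at once and releases res-5 and res-17
  run P7 (all its waits — res-0 — are resolved); releases res-13
  run P8 (all its waits — res-18 and res-13 — are resolved); releases res-3
  P6 waits on nothing -> runs at once and releases res-11
  run P4 (all its waits — res-13 and res-3 — are resolved); releases res-7 and res-12
  run P2 (all its waits — res-18, res-5 and res-11 — are resolved); releases res-8 and res-10
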